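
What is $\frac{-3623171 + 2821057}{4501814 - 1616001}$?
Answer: $- \frac{802114}{2885813} \approx -0.27795$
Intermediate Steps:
$\frac{-3623171 + 2821057}{4501814 - 1616001} = - \frac{802114}{2885813}$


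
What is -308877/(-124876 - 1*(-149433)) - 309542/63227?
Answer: -27130788973/1552665439 ≈ -17.474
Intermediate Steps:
-308877/(-124876 - 1*(-149433)) - 309542/63227 = -308877/(-124876 + 149433) - 309542*1/63227 = -308877/24557 - 309542/63227 = -27130788973/1552665439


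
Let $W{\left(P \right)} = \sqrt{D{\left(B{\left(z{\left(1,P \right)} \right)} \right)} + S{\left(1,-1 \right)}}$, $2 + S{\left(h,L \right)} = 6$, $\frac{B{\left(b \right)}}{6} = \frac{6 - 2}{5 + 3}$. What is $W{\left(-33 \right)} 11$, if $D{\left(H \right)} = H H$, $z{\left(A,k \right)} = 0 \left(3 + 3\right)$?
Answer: $11 \sqrt{13} \approx 39.661$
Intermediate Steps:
$z{\left(A,k \right)} = 0$ ($z{\left(A,k \right)} = 0 \cdot 6 = 0$)
$B{\left(b \right)} = 3$ ($B{\left(b \right)} = 6 \frac{6 - 2}{5 + 3} = 6 \cdot \frac{4}{8} = 6 \cdot 4 \cdot \frac{1}{8} = 6 \cdot \frac{1}{2} = 3$)
$D{\left(H \right)} = H^{2}$
$S{\left(h,L \right)} = 4$ ($S{\left(h,L \right)} = -2 + 6 = 4$)
$W{\left(P \right)} = \sqrt{13}$ ($W{\left(P \right)} = \sqrt{3^{2} + 4} = \sqrt{9 + 4} = \sqrt{13}$)
$W{\left(-33 \right)} 11 = \sqrt{13} \cdot 11 = 11 \sqrt{13}$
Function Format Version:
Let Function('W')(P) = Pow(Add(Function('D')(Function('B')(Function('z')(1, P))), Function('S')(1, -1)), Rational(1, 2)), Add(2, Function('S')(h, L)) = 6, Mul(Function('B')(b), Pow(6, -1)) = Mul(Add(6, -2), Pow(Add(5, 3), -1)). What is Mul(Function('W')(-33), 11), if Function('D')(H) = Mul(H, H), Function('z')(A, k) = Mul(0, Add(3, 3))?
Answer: Mul(11, Pow(13, Rational(1, 2))) ≈ 39.661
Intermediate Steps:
Function('z')(A, k) = 0 (Function('z')(A, k) = Mul(0, 6) = 0)
Function('B')(b) = 3 (Function('B')(b) = Mul(6, Mul(Add(6, -2), Pow(Add(5, 3), -1))) = Mul(6, Mul(4, Pow(8, -1))) = Mul(6, Mul(4, Rational(1, 8))) = Mul(6, Rational(1, 2)) = 3)
Function('D')(H) = Pow(H, 2)
Function('S')(h, L) = 4 (Function('S')(h, L) = Add(-2, 6) = 4)
Function('W')(P) = Pow(13, Rational(1, 2)) (Function('W')(P) = Pow(Add(Pow(3, 2), 4), Rational(1, 2)) = Pow(Add(9, 4), Rational(1, 2)) = Pow(13, Rational(1, 2)))
Mul(Function('W')(-33), 11) = Mul(Pow(13, Rational(1, 2)), 11) = Mul(11, Pow(13, Rational(1, 2)))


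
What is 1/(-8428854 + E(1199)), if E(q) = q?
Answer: -1/8427655 ≈ -1.1866e-7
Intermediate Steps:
1/(-8428854 + E(1199)) = 1/(-8428854 + 1199) = 1/(-8427655) = -1/8427655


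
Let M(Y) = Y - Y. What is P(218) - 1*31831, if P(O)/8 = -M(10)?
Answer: -31831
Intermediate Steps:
M(Y) = 0
P(O) = 0 (P(O) = 8*(-1*0) = 8*0 = 0)
P(218) - 1*31831 = 0 - 1*31831 = 0 - 31831 = -31831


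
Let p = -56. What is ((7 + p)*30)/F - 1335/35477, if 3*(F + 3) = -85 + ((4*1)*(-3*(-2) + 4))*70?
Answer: -26677680/16000127 ≈ -1.6673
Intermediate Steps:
F = 902 (F = -3 + (-85 + ((4*1)*(-3*(-2) + 4))*70)/3 = -3 + (-85 + (4*(6 + 4))*70)/3 = -3 + (-85 + (4*10)*70)/3 = -3 + (-85 + 40*70)/3 = -3 + (-85 + 2800)/3 = -3 + (⅓)*2715 = -3 + 905 = 902)
((7 + p)*30)/F - 1335/35477 = ((7 - 56)*30)/902 - 1335/35477 = -49*30*(1/902) - 1335*1/35477 = -1470*1/902 - 1335/35477 = -735/451 - 1335/35477 = -26677680/16000127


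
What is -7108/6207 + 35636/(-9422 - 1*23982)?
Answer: -114657071/51834657 ≈ -2.2120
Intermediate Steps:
-7108/6207 + 35636/(-9422 - 1*23982) = -7108*1/6207 + 35636/(-9422 - 23982) = -7108/6207 + 35636/(-33404) = -7108/6207 + 35636*(-1/33404) = -7108/6207 - 8909/8351 = -114657071/51834657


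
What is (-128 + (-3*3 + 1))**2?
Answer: 18496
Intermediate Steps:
(-128 + (-3*3 + 1))**2 = (-128 + (-9 + 1))**2 = (-128 - 8)**2 = (-136)**2 = 18496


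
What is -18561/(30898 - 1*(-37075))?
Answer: -18561/67973 ≈ -0.27306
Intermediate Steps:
-18561/(30898 - 1*(-37075)) = -18561/(30898 + 37075) = -18561/67973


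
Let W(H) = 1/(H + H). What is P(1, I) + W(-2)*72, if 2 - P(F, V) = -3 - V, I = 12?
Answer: -1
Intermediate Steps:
W(H) = 1/(2*H)
P(F, V) = 5 + V (P(F, V) = 2 - (-3 - V) = 2 + (3 + V) = 5 + V)
P(1, I) + W(-2)*72 = (5 + 12) + ((1/2)/(-2))*72 = 17 + ((1/2)*(-1/2))*72 = 17 - 1/4*72 = 17 - 18 = -1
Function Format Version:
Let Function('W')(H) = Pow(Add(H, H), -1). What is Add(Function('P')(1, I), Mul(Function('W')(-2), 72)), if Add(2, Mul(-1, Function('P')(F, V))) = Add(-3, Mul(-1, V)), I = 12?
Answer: -1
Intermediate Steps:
Function('W')(H) = Mul(Rational(1, 2), Pow(H, -1)) (Function('W')(H) = Pow(Mul(2, H), -1) = Mul(Rational(1, 2), Pow(H, -1)))
Function('P')(F, V) = Add(5, V) (Function('P')(F, V) = Add(2, Mul(-1, Add(-3, Mul(-1, V)))) = Add(2, Add(3, V)) = Add(5, V))
Add(Function('P')(1, I), Mul(Function('W')(-2), 72)) = Add(Add(5, 12), Mul(Mul(Rational(1, 2), Pow(-2, -1)), 72)) = Add(17, Mul(Mul(Rational(1, 2), Rational(-1, 2)), 72)) = Add(17, Mul(Rational(-1, 4), 72)) = Add(17, -18) = -1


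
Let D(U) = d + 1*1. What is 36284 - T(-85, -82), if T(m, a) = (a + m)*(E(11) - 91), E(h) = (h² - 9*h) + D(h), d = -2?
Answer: 24594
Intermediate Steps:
D(U) = -1 (D(U) = -2 + 1*1 = -2 + 1 = -1)
E(h) = -1 + h² - 9*h (E(h) = (h² - 9*h) - 1 = -1 + h² - 9*h)
T(m, a) = -70*a - 70*m (T(m, a) = (a + m)*((-1 + 11² - 9*11) - 91) = (a + m)*((-1 + 121 - 99) - 91) = (a + m)*(21 - 91) = (a + m)*(-70) = -70*a - 70*m)
36284 - T(-85, -82) = 36284 - (-70*(-82) - 70*(-85)) = 36284 - (5740 + 5950) = 36284 - 1*11690 = 36284 - 11690 = 24594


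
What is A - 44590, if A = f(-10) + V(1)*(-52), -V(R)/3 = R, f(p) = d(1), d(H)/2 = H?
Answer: -44432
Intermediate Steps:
d(H) = 2*H
f(p) = 2 (f(p) = 2*1 = 2)
V(R) = -3*R
A = 158 (A = 2 - 3*1*(-52) = 2 - 3*(-52) = 2 + 156 = 158)
A - 44590 = 158 - 44590 = -44432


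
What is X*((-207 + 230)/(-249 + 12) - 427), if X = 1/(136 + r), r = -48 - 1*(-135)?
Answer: -101222/52851 ≈ -1.9152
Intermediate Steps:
r = 87 (r = -48 + 135 = 87)
X = 1/223 (X = 1/(136 + 87) = 1/223 ≈ 0.0044843)
X*((-207 + 230)/(-249 + 12) - 427) = ((-207 + 230)/(-249 + 12) - 427)/223 = (23/(-237) - 427)/223 = (23*(-1/237) - 427)/223 = (-23/237 - 427)/223 = (1/223)*(-101222/237) = -101222/52851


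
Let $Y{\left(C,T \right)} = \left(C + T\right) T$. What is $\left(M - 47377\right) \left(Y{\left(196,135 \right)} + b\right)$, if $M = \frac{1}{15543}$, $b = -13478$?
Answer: $- \frac{2089112074270}{1413} \approx -1.4785 \cdot 10^{9}$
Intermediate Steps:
$Y{\left(C,T \right)} = T \left(C + T\right)$
$M = \frac{1}{15543} \approx 6.4338 \cdot 10^{-5}$
$\left(M - 47377\right) \left(Y{\left(196,135 \right)} + b\right) = \left(\frac{1}{15543} - 47377\right) \left(135 \left(196 + 135\right) - 13478\right) = - \frac{736380710 \left(135 \cdot 331 - 13478\right)}{15543} = - \frac{736380710 \left(44685 - 13478\right)}{15543} = \left(- \frac{736380710}{15543}\right) 31207 = - \frac{2089112074270}{1413}$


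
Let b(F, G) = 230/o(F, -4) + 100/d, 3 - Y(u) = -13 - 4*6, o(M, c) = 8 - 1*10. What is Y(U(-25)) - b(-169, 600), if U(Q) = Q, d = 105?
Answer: 3235/21 ≈ 154.05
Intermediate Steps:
o(M, c) = -2 (o(M, c) = 8 - 10 = -2)
Y(u) = 40 (Y(u) = 3 - (-13 - 4*6) = 3 - (-13 - 24) = 3 - 1*(-37) = 3 + 37 = 40)
b(F, G) = -2395/21 (b(F, G) = 230/(-2) + 100/105 = 230*(-½) + 100*(1/105) = -115 + 20/21 = -2395/21)
Y(U(-25)) - b(-169, 600) = 40 - 1*(-2395/21) = 40 + 2395/21 = 3235/21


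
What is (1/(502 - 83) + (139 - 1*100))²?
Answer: 267060964/175561 ≈ 1521.2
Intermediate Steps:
(1/(502 - 83) + (139 - 1*100))² = (1/419 + (139 - 100))² = (1/419 + 39)² = (16342/419)² = 267060964/175561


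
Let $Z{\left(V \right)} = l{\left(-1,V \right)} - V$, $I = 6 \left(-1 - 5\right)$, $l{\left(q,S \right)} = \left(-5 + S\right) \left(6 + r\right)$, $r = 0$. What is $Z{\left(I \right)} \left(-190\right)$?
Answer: $39900$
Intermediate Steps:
$l{\left(q,S \right)} = -30 + 6 S$ ($l{\left(q,S \right)} = \left(-5 + S\right) \left(6 + 0\right) = \left(-5 + S\right) 6 = -30 + 6 S$)
$I = -36$ ($I = 6 \left(-6\right) = -36$)
$Z{\left(V \right)} = -30 + 5 V$ ($Z{\left(V \right)} = \left(-30 + 6 V\right) - V = -30 + 5 V$)
$Z{\left(I \right)} \left(-190\right) = \left(-30 + 5 \left(-36\right)\right) \left(-190\right) = \left(-30 - 180\right) \left(-190\right) = \left(-210\right) \left(-190\right) = 39900$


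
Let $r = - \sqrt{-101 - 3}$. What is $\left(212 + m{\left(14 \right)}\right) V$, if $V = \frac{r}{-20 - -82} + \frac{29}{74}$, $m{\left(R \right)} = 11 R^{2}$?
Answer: $928 - \frac{2368 i \sqrt{26}}{31} \approx 928.0 - 389.5 i$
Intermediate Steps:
$r = - 2 i \sqrt{26}$ ($r = - \sqrt{-104} = - 2 i \sqrt{26} \approx - 10.198 i$)
$V = \frac{29}{74} - \frac{i \sqrt{26}}{31}$ ($V = \frac{\left(-2\right) i \sqrt{26}}{-20 - -82} + \frac{29}{74} = \frac{\left(-2\right) i \sqrt{26}}{-20 + 82} + 29 \cdot \frac{1}{74} = \frac{\left(-2\right) i \sqrt{26}}{62} + \frac{29}{74} = - 2 i \sqrt{26} \cdot \frac{1}{62} + \frac{29}{74} = - \frac{i \sqrt{26}}{31} + \frac{29}{74} = \frac{29}{74} - \frac{i \sqrt{26}}{31} \approx 0.39189 - 0.16448 i$)
$\left(212 + m{\left(14 \right)}\right) V = \left(212 + 11 \cdot 14^{2}\right) \left(\frac{29}{74} - \frac{i \sqrt{26}}{31}\right) = \left(212 + 11 \cdot 196\right) \left(\frac{29}{74} - \frac{i \sqrt{26}}{31}\right) = \left(212 + 2156\right) \left(\frac{29}{74} - \frac{i \sqrt{26}}{31}\right) = 2368 \left(\frac{29}{74} - \frac{i \sqrt{26}}{31}\right) = 928 - \frac{2368 i \sqrt{26}}{31}$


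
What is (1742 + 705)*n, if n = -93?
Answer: -227571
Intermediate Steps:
(1742 + 705)*n = (1742 + 705)*(-93) = 2447*(-93) = -227571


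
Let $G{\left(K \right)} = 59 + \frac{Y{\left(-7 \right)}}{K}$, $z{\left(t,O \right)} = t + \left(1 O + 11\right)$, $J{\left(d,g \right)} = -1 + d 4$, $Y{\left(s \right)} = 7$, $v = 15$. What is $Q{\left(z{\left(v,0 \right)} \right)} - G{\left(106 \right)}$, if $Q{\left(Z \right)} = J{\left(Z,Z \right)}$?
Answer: $\frac{4657}{106} \approx 43.934$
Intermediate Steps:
$J{\left(d,g \right)} = -1 + 4 d$
$z{\left(t,O \right)} = 11 + O + t$ ($z{\left(t,O \right)} = t + \left(O + 11\right) = t + \left(11 + O\right) = 11 + O + t$)
$G{\left(K \right)} = 59 + \frac{7}{K}$
$Q{\left(Z \right)} = -1 + 4 Z$
$Q{\left(z{\left(v,0 \right)} \right)} - G{\left(106 \right)} = \left(-1 + 4 \left(11 + 0 + 15\right)\right) - \left(59 + \frac{7}{106}\right) = \left(-1 + 4 \cdot 26\right) - \left(59 + 7 \cdot \frac{1}{106}\right) = \left(-1 + 104\right) - \left(59 + \frac{7}{106}\right) = 103 - \frac{6261}{106} = \frac{4657}{106}$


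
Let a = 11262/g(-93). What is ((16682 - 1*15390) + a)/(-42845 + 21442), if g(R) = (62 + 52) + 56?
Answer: -115451/1819255 ≈ -0.063461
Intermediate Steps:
g(R) = 170 (g(R) = 114 + 56 = 170)
a = 5631/85 (a = 11262/170 = 11262*(1/170) = 5631/85 ≈ 66.247)
((16682 - 1*15390) + a)/(-42845 + 21442) = ((16682 - 1*15390) + 5631/85)/(-42845 + 21442) = ((16682 - 15390) + 5631/85)/(-21403) = (1292 + 5631/85)*(-1/21403) = (115451/85)*(-1/21403) = -115451/1819255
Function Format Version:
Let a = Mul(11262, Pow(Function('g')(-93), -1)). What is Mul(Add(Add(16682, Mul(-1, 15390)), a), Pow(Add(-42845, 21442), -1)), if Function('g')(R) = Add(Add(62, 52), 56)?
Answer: Rational(-115451, 1819255) ≈ -0.063461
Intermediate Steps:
Function('g')(R) = 170 (Function('g')(R) = Add(114, 56) = 170)
a = Rational(5631, 85) (a = Mul(11262, Pow(170, -1)) = Mul(11262, Rational(1, 170)) = Rational(5631, 85) ≈ 66.247)
Mul(Add(Add(16682, Mul(-1, 15390)), a), Pow(Add(-42845, 21442), -1)) = Mul(Add(Add(16682, Mul(-1, 15390)), Rational(5631, 85)), Pow(Add(-42845, 21442), -1)) = Mul(Add(Add(16682, -15390), Rational(5631, 85)), Pow(-21403, -1)) = Mul(Add(1292, Rational(5631, 85)), Rational(-1, 21403)) = Mul(Rational(115451, 85), Rational(-1, 21403)) = Rational(-115451, 1819255)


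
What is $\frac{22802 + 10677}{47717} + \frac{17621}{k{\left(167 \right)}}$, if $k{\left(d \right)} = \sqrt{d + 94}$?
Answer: $\frac{33479}{47717} + \frac{17621 \sqrt{29}}{87} \approx 1091.4$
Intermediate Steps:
$k{\left(d \right)} = \sqrt{94 + d}$
$\frac{22802 + 10677}{47717} + \frac{17621}{k{\left(167 \right)}} = \frac{22802 + 10677}{47717} + \frac{17621}{\sqrt{94 + 167}} = 33479 \cdot \frac{1}{47717} + \frac{17621}{\sqrt{261}} = \frac{33479}{47717} + \frac{17621}{3 \sqrt{29}} = \frac{33479}{47717} + 17621 \frac{\sqrt{29}}{87} = \frac{33479}{47717} + \frac{17621 \sqrt{29}}{87}$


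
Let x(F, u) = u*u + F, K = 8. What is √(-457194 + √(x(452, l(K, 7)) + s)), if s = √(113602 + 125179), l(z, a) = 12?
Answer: √(-457194 + √(596 + √238781)) ≈ 676.14*I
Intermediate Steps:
x(F, u) = F + u² (x(F, u) = u² + F = F + u²)
s = √238781 ≈ 488.65
√(-457194 + √(x(452, l(K, 7)) + s)) = √(-457194 + √((452 + 12²) + √238781)) = √(-457194 + √((452 + 144) + √238781)) = √(-457194 + √(596 + √238781))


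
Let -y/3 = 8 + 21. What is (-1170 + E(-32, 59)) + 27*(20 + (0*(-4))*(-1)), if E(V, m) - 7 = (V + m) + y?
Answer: -683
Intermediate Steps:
y = -87 (y = -3*(8 + 21) = -3*29 = -87)
E(V, m) = -80 + V + m (E(V, m) = 7 + ((V + m) - 87) = 7 + (-87 + V + m) = -80 + V + m)
(-1170 + E(-32, 59)) + 27*(20 + (0*(-4))*(-1)) = (-1170 + (-80 - 32 + 59)) + 27*(20 + (0*(-4))*(-1)) = (-1170 - 53) + 27*(20 + 0*(-1)) = -1223 + 27*(20 + 0) = -1223 + 27*20 = -1223 + 540 = -683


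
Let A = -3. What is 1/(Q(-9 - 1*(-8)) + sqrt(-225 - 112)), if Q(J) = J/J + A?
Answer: -2/341 - I*sqrt(337)/341 ≈ -0.0058651 - 0.053834*I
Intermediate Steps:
Q(J) = -2 (Q(J) = J/J - 3 = 1 - 3 = -2)
1/(Q(-9 - 1*(-8)) + sqrt(-225 - 112)) = 1/(-2 + sqrt(-225 - 112)) = 1/(-2 + sqrt(-337)) = 1/(-2 + I*sqrt(337))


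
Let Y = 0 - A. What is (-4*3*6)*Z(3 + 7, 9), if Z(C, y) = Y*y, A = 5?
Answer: 3240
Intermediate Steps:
Y = -5 (Y = 0 - 1*5 = 0 - 5 = -5)
Z(C, y) = -5*y
(-4*3*6)*Z(3 + 7, 9) = (-4*3*6)*(-5*9) = -12*6*(-45) = -72*(-45) = 3240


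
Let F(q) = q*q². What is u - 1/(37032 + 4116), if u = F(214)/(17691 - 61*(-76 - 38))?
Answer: 134421510089/338030820 ≈ 397.66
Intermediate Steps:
F(q) = q³
u = 9800344/24645 (u = 214³/(17691 - 61*(-76 - 38)) = 9800344/(17691 - 61*(-114)) = 9800344/(17691 - 1*(-6954)) = 9800344/(17691 + 6954) = 9800344/24645 ≈ 397.66)
u - 1/(37032 + 4116) = 9800344/24645 - 1/(37032 + 4116) = 9800344/24645 - 1/41148 = 134421510089/338030820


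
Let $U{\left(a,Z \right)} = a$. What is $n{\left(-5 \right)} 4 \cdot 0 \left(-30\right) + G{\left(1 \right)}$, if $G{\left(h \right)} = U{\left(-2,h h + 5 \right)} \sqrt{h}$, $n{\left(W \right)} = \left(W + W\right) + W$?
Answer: $-2$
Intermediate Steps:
$n{\left(W \right)} = 3 W$ ($n{\left(W \right)} = 2 W + W = 3 W$)
$G{\left(h \right)} = - 2 \sqrt{h}$
$n{\left(-5 \right)} 4 \cdot 0 \left(-30\right) + G{\left(1 \right)} = 3 \left(-5\right) 4 \cdot 0 \left(-30\right) - 2 \sqrt{1} = \left(-15\right) 4 \cdot 0 \left(-30\right) - 2 = \left(-60\right) 0 \left(-30\right) - 2 = 0 \left(-30\right) - 2 = 0 - 2 = -2$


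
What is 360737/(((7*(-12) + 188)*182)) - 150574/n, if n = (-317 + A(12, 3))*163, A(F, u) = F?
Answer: 1598777279/72385040 ≈ 22.087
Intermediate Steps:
n = -49715 (n = (-317 + 12)*163 = -305*163 = -49715)
360737/(((7*(-12) + 188)*182)) - 150574/n = 360737/(((7*(-12) + 188)*182)) - 150574/(-49715) = 360737/(((-84 + 188)*182)) - 150574*(-1/49715) = 360737/((104*182)) + 150574/49715 = 360737/18928 + 150574/49715 = 360737*(1/18928) + 150574/49715 = 27749/1456 + 150574/49715 = 1598777279/72385040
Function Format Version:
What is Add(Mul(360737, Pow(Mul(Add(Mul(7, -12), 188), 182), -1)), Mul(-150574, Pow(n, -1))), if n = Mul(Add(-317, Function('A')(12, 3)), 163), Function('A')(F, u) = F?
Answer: Rational(1598777279, 72385040) ≈ 22.087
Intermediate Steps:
n = -49715 (n = Mul(Add(-317, 12), 163) = Mul(-305, 163) = -49715)
Add(Mul(360737, Pow(Mul(Add(Mul(7, -12), 188), 182), -1)), Mul(-150574, Pow(n, -1))) = Add(Mul(360737, Pow(Mul(Add(Mul(7, -12), 188), 182), -1)), Mul(-150574, Pow(-49715, -1))) = Add(Mul(360737, Pow(Mul(Add(-84, 188), 182), -1)), Mul(-150574, Rational(-1, 49715))) = Add(Mul(360737, Pow(Mul(104, 182), -1)), Rational(150574, 49715)) = Add(Mul(360737, Pow(18928, -1)), Rational(150574, 49715)) = Add(Mul(360737, Rational(1, 18928)), Rational(150574, 49715)) = Add(Rational(27749, 1456), Rational(150574, 49715)) = Rational(1598777279, 72385040)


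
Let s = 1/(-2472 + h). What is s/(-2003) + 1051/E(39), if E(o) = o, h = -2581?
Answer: 10637338148/394725201 ≈ 26.949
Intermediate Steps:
s = -1/5053 (s = 1/(-2472 - 2581) = 1/(-5053) = -1/5053 ≈ -0.00019790)
s/(-2003) + 1051/E(39) = -1/5053/(-2003) + 1051/39 = -1/5053*(-1/2003) + 1051*(1/39) = 1/10121159 + 1051/39 = 10637338148/394725201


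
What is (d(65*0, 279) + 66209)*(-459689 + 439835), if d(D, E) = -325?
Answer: -1308060936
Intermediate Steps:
(d(65*0, 279) + 66209)*(-459689 + 439835) = (-325 + 66209)*(-459689 + 439835) = 65884*(-19854) = -1308060936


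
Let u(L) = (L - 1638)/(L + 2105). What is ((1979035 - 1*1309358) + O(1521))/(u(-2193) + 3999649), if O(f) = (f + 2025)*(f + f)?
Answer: 1008181592/351972943 ≈ 2.8644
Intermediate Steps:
u(L) = (-1638 + L)/(2105 + L)
O(f) = 2*f*(2025 + f) (O(f) = (2025 + f)*(2*f) = 2*f*(2025 + f))
((1979035 - 1*1309358) + O(1521))/(u(-2193) + 3999649) = ((1979035 - 1*1309358) + 2*1521*(2025 + 1521))/((-1638 - 2193)/(2105 - 2193) + 3999649) = ((1979035 - 1309358) + 2*1521*3546)/(-3831/(-88) + 3999649) = (669677 + 10786932)/(-1/88*(-3831) + 3999649) = 11456609/(3831/88 + 3999649) = 11456609/(351972943/88) = 11456609*(88/351972943) = 1008181592/351972943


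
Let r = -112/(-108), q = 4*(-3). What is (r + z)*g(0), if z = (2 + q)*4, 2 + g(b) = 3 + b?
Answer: -1052/27 ≈ -38.963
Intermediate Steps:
q = -12
g(b) = 1 + b (g(b) = -2 + (3 + b) = 1 + b)
r = 28/27 (r = -112*(-1/108) = 28/27 ≈ 1.0370)
z = -40 (z = (2 - 12)*4 = -10*4 = -40)
(r + z)*g(0) = (28/27 - 40)*(1 + 0) = -1052/27*1 = -1052/27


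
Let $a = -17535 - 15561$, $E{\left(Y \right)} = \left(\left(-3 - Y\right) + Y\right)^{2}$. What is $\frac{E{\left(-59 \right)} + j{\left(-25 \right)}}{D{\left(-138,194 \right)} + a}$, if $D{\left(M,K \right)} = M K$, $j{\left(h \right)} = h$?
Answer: $\frac{4}{14967} \approx 0.00026725$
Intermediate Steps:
$E{\left(Y \right)} = 9$ ($E{\left(Y \right)} = \left(-3\right)^{2} = 9$)
$a = -33096$ ($a = -17535 - 15561 = -33096$)
$D{\left(M,K \right)} = K M$
$\frac{E{\left(-59 \right)} + j{\left(-25 \right)}}{D{\left(-138,194 \right)} + a} = \frac{9 - 25}{194 \left(-138\right) - 33096} = - \frac{16}{-26772 - 33096} = - \frac{16}{-59868} = \left(-16\right) \left(- \frac{1}{59868}\right) = \frac{4}{14967}$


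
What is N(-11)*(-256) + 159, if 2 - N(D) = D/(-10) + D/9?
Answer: -17293/45 ≈ -384.29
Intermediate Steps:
N(D) = 2 - D/90 (N(D) = 2 - (D/(-10) + D/9) = 2 - (D*(-⅒) + D*(⅑)) = 2 - (-D/10 + D/9) = 2 - D/90)
N(-11)*(-256) + 159 = (2 - 1/90*(-11))*(-256) + 159 = (2 + 11/90)*(-256) + 159 = (191/90)*(-256) + 159 = -24448/45 + 159 = -17293/45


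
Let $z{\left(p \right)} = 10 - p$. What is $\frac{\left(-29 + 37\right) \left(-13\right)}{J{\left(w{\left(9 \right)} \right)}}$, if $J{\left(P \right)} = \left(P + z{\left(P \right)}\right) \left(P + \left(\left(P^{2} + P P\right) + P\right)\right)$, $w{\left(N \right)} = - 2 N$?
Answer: $- \frac{13}{765} \approx -0.016993$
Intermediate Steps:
$J{\left(P \right)} = 20 P + 20 P^{2}$ ($J{\left(P \right)} = \left(P - \left(-10 + P\right)\right) \left(P + \left(\left(P^{2} + P P\right) + P\right)\right) = 10 \left(P + \left(\left(P^{2} + P^{2}\right) + P\right)\right) = 10 \left(P + \left(2 P^{2} + P\right)\right) = 10 \left(P + \left(P + 2 P^{2}\right)\right) = 10 \left(2 P + 2 P^{2}\right) = 20 P + 20 P^{2}$)
$\frac{\left(-29 + 37\right) \left(-13\right)}{J{\left(w{\left(9 \right)} \right)}} = \frac{\left(-29 + 37\right) \left(-13\right)}{20 \left(\left(-2\right) 9\right) \left(1 - 18\right)} = \frac{8 \left(-13\right)}{20 \left(-18\right) \left(1 - 18\right)} = - \frac{104}{20 \left(-18\right) \left(-17\right)} = - \frac{104}{6120} = \left(-104\right) \frac{1}{6120} = - \frac{13}{765}$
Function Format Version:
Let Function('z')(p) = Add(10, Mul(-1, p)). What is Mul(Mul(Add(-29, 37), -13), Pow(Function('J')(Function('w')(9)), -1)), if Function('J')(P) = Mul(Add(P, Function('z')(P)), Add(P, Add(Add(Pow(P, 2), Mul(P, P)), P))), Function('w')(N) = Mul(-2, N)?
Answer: Rational(-13, 765) ≈ -0.016993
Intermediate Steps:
Function('J')(P) = Add(Mul(20, P), Mul(20, Pow(P, 2))) (Function('J')(P) = Mul(Add(P, Add(10, Mul(-1, P))), Add(P, Add(Add(Pow(P, 2), Mul(P, P)), P))) = Mul(10, Add(P, Add(Add(Pow(P, 2), Pow(P, 2)), P))) = Mul(10, Add(P, Add(Mul(2, Pow(P, 2)), P))) = Mul(10, Add(P, Add(P, Mul(2, Pow(P, 2))))) = Mul(10, Add(Mul(2, P), Mul(2, Pow(P, 2)))) = Add(Mul(20, P), Mul(20, Pow(P, 2))))
Mul(Mul(Add(-29, 37), -13), Pow(Function('J')(Function('w')(9)), -1)) = Mul(Mul(Add(-29, 37), -13), Pow(Mul(20, Mul(-2, 9), Add(1, Mul(-2, 9))), -1)) = Mul(Mul(8, -13), Pow(Mul(20, -18, Add(1, -18)), -1)) = Mul(-104, Pow(Mul(20, -18, -17), -1)) = Mul(-104, Pow(6120, -1)) = Mul(-104, Rational(1, 6120)) = Rational(-13, 765)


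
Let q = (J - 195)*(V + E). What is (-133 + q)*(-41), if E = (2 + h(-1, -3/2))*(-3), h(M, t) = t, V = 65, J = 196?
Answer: 5699/2 ≈ 2849.5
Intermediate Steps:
E = -3/2 (E = (2 - 3/2)*(-3) = (½)*(-3) = -3/2 ≈ -1.5000)
q = 127/2 (q = (196 - 195)*(65 - 3/2) = 1*(127/2) = 127/2 ≈ 63.500)
(-133 + q)*(-41) = (-133 + 127/2)*(-41) = -139/2*(-41) = 5699/2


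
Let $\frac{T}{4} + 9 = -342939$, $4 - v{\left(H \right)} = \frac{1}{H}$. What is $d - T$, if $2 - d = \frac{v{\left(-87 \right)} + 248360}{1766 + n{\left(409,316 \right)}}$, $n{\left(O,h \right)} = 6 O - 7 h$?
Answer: $\frac{239625316955}{174696} \approx 1.3717 \cdot 10^{6}$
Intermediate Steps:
$v{\left(H \right)} = 4 - \frac{1}{H}$
$T = -1371792$ ($T = -36 + 4 \left(-342939\right) = -36 - 1371756 = -1371792$)
$n{\left(O,h \right)} = - 7 h + 6 O$
$d = - \frac{21258277}{174696}$ ($d = 2 - \frac{\left(4 - \frac{1}{-87}\right) + 248360}{1766 + \left(\left(-7\right) 316 + 6 \cdot 409\right)} = 2 - \frac{\left(4 - - \frac{1}{87}\right) + 248360}{1766 + \left(-2212 + 2454\right)} = 2 - \frac{\left(4 + \frac{1}{87}\right) + 248360}{1766 + 242} = 2 - \frac{\frac{349}{87} + 248360}{2008} = 2 - \frac{21607669}{87} \cdot \frac{1}{2008} = 2 - \frac{21607669}{174696} = - \frac{21258277}{174696} \approx -121.69$)
$d - T = - \frac{21258277}{174696} - -1371792 = - \frac{21258277}{174696} + 1371792 = \frac{239625316955}{174696}$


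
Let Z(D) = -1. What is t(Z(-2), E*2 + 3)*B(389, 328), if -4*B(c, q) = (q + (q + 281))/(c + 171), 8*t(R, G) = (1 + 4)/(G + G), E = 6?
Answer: -937/107520 ≈ -0.0087147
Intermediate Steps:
t(R, G) = 5/(16*G) (t(R, G) = ((1 + 4)/(G + G))/8 = (5/((2*G)))/8 = (5*(1/(2*G)))/8 = (5/(2*G))/8 = 5/(16*G))
B(c, q) = -(281 + 2*q)/(4*(171 + c)) (B(c, q) = -(q + (q + 281))/(4*(c + 171)) = -(q + (281 + q))/(4*(171 + c)) = -(281 + 2*q)/(4*(171 + c)))
t(Z(-2), E*2 + 3)*B(389, 328) = (5/(16*(6*2 + 3)))*((-281 - 2*328)/(4*(171 + 389))) = (5/(16*(12 + 3)))*((¼)*(-281 - 656)/560) = ((5/16)/15)*((¼)*(1/560)*(-937)) = ((5/16)*(1/15))*(-937/2240) = (1/48)*(-937/2240) = -937/107520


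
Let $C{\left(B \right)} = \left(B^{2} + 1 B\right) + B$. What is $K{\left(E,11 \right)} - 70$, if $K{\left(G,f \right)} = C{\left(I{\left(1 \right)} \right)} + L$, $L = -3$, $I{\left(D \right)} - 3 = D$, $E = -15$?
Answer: $-49$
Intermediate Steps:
$I{\left(D \right)} = 3 + D$
$C{\left(B \right)} = B^{2} + 2 B$ ($C{\left(B \right)} = \left(B^{2} + B\right) + B = \left(B + B^{2}\right) + B = B^{2} + 2 B$)
$K{\left(G,f \right)} = 21$ ($K{\left(G,f \right)} = \left(3 + 1\right) \left(2 + \left(3 + 1\right)\right) - 3 = 4 \left(2 + 4\right) - 3 = 4 \cdot 6 - 3 = 24 - 3 = 21$)
$K{\left(E,11 \right)} - 70 = 21 - 70 = -49$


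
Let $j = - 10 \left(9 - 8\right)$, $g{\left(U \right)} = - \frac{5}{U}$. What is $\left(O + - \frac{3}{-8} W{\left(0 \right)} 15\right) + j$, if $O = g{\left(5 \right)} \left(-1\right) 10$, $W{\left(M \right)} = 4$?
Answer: $\frac{45}{2} \approx 22.5$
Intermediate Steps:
$j = -10$ ($j = \left(-10\right) 1 = -10$)
$O = 10$ ($O = - \frac{5}{5} \left(-1\right) 10 = \left(-5\right) \frac{1}{5} \left(-1\right) 10 = \left(-1\right) \left(-1\right) 10 = 1 \cdot 10 = 10$)
$\left(O + - \frac{3}{-8} W{\left(0 \right)} 15\right) + j = \left(10 + - \frac{3}{-8} \cdot 4 \cdot 15\right) - 10 = \left(10 + \left(-3\right) \left(- \frac{1}{8}\right) 4 \cdot 15\right) - 10 = \left(10 + \frac{3}{8} \cdot 4 \cdot 15\right) - 10 = \left(10 + \frac{3}{2} \cdot 15\right) - 10 = \left(10 + \frac{45}{2}\right) - 10 = \frac{65}{2} - 10 = \frac{45}{2}$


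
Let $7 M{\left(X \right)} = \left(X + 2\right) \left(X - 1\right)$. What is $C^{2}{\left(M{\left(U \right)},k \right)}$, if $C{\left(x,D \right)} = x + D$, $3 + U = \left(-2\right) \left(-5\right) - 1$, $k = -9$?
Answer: $\frac{529}{49} \approx 10.796$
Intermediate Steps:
$U = 6$ ($U = -3 - -9 = -3 + \left(10 - 1\right) = -3 + 9 = 6$)
$M{\left(X \right)} = \frac{\left(-1 + X\right) \left(2 + X\right)}{7}$ ($M{\left(X \right)} = \frac{\left(X + 2\right) \left(X - 1\right)}{7} = \frac{\left(2 + X\right) \left(-1 + X\right)}{7} = \frac{\left(-1 + X\right) \left(2 + X\right)}{7}$)
$C{\left(x,D \right)} = D + x$
$C^{2}{\left(M{\left(U \right)},k \right)} = \left(-9 + \left(- \frac{2}{7} + \frac{1}{7} \cdot 6 + \frac{6^{2}}{7}\right)\right)^{2} = \left(-9 + \left(- \frac{2}{7} + \frac{6}{7} + \frac{1}{7} \cdot 36\right)\right)^{2} = \left(-9 + \left(- \frac{2}{7} + \frac{6}{7} + \frac{36}{7}\right)\right)^{2} = \left(-9 + \frac{40}{7}\right)^{2} = \left(- \frac{23}{7}\right)^{2} = \frac{529}{49}$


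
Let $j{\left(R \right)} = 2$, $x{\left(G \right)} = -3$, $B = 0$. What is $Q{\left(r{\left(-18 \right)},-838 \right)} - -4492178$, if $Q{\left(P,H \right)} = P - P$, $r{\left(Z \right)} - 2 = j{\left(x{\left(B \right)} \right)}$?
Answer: $4492178$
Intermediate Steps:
$r{\left(Z \right)} = 4$ ($r{\left(Z \right)} = 2 + 2 = 4$)
$Q{\left(P,H \right)} = 0$
$Q{\left(r{\left(-18 \right)},-838 \right)} - -4492178 = 0 - -4492178 = 0 + 4492178 = 4492178$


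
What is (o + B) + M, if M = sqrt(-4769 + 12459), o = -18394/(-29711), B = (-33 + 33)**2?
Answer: 18394/29711 + sqrt(7690) ≈ 88.312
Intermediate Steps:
B = 0 (B = 0**2 = 0)
o = 18394/29711 (o = -18394*(-1/29711) = 18394/29711 ≈ 0.61910)
M = sqrt(7690) ≈ 87.693
(o + B) + M = (18394/29711 + 0) + sqrt(7690) = 18394/29711 + sqrt(7690)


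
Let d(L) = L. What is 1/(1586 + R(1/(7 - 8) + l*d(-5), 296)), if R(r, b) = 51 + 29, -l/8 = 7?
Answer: 1/1666 ≈ 0.00060024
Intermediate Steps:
l = -56 (l = -8*7 = -56)
R(r, b) = 80
1/(1586 + R(1/(7 - 8) + l*d(-5), 296)) = 1/(1586 + 80) = 1/1666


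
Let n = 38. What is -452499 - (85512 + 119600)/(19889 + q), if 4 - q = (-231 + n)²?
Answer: -1963341883/4339 ≈ -4.5249e+5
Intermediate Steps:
q = -37245 (q = 4 - (-231 + 38)² = 4 - 1*(-193)² = 4 - 1*37249 = 4 - 37249 = -37245)
-452499 - (85512 + 119600)/(19889 + q) = -452499 - (85512 + 119600)/(19889 - 37245) = -452499 - 205112/(-17356) = -452499 - 205112*(-1)/17356 = -452499 - 1*(-51278/4339) = -452499 + 51278/4339 = -1963341883/4339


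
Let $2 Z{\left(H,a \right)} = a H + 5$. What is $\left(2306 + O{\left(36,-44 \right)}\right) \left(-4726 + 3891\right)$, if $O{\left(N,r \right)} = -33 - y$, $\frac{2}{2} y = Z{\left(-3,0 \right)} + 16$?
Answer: $- \frac{3765015}{2} \approx -1.8825 \cdot 10^{6}$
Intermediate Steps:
$Z{\left(H,a \right)} = \frac{5}{2} + \frac{H a}{2}$ ($Z{\left(H,a \right)} = \frac{a H + 5}{2} = \frac{H a + 5}{2} = \frac{5 + H a}{2} = \frac{5}{2} + \frac{H a}{2}$)
$y = \frac{37}{2}$ ($y = \left(\frac{5}{2} + \frac{1}{2} \left(-3\right) 0\right) + 16 = \left(\frac{5}{2} + 0\right) + 16 = \frac{5}{2} + 16 = \frac{37}{2} \approx 18.5$)
$O{\left(N,r \right)} = - \frac{103}{2}$ ($O{\left(N,r \right)} = -33 - \frac{37}{2} = - \frac{103}{2}$)
$\left(2306 + O{\left(36,-44 \right)}\right) \left(-4726 + 3891\right) = \left(2306 - \frac{103}{2}\right) \left(-4726 + 3891\right) = \frac{4509}{2} \left(-835\right) = - \frac{3765015}{2}$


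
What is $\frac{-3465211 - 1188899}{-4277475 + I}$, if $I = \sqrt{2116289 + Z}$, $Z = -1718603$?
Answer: $\frac{6635946390750}{6098930659313} + \frac{1551370 \sqrt{397686}}{6098930659313} \approx 1.0882$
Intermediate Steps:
$I = \sqrt{397686}$ ($I = \sqrt{2116289 - 1718603} = \sqrt{397686} \approx 630.62$)
$\frac{-3465211 - 1188899}{-4277475 + I} = \frac{-3465211 - 1188899}{-4277475 + \sqrt{397686}} = - \frac{4654110}{-4277475 + \sqrt{397686}}$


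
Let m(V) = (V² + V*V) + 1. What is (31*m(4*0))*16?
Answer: 496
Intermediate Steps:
m(V) = 1 + 2*V² (m(V) = (V² + V²) + 1 = 2*V² + 1 = 1 + 2*V²)
(31*m(4*0))*16 = (31*(1 + 2*(4*0)²))*16 = (31*(1 + 2*0²))*16 = (31*(1 + 2*0))*16 = (31*(1 + 0))*16 = (31*1)*16 = 31*16 = 496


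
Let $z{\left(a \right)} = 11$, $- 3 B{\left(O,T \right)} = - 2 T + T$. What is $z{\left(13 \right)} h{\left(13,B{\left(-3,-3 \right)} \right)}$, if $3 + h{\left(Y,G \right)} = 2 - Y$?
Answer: $-154$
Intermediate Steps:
$B{\left(O,T \right)} = \frac{T}{3}$ ($B{\left(O,T \right)} = - \frac{- 2 T + T}{3} = - \frac{\left(-1\right) T}{3} = \frac{T}{3}$)
$h{\left(Y,G \right)} = -1 - Y$ ($h{\left(Y,G \right)} = -3 - \left(-2 + Y\right) = -1 - Y$)
$z{\left(13 \right)} h{\left(13,B{\left(-3,-3 \right)} \right)} = 11 \left(-1 - 13\right) = 11 \left(-14\right) = -154$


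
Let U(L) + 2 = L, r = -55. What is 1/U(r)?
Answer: -1/57 ≈ -0.017544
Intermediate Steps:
U(L) = -2 + L
1/U(r) = 1/(-2 - 55) = 1/(-57) = -1/57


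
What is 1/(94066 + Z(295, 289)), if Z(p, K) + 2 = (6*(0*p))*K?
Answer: 1/94064 ≈ 1.0631e-5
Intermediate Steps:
Z(p, K) = -2 (Z(p, K) = -2 + (6*(0*p))*K = -2 + (6*0)*K = -2 + 0*K = -2 + 0 = -2)
1/(94066 + Z(295, 289)) = 1/(94066 - 2) = 1/94064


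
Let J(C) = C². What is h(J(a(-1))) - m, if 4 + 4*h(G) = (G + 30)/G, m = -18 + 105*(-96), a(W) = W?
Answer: 40419/4 ≈ 10105.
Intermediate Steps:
m = -10098 (m = -18 - 10080 = -10098)
h(G) = -1 + (30 + G)/(4*G) (h(G) = -1 + ((G + 30)/G)/4 = -1 + ((30 + G)/G)/4 = -1 + (30 + G)/(4*G))
h(J(a(-1))) - m = 3*(10 - 1*(-1)²)/(4*((-1)²)) - 1*(-10098) = (¾)*(10 - 1*1)/1 + 10098 = (¾)*1*(10 - 1) + 10098 = (¾)*1*9 + 10098 = 27/4 + 10098 = 40419/4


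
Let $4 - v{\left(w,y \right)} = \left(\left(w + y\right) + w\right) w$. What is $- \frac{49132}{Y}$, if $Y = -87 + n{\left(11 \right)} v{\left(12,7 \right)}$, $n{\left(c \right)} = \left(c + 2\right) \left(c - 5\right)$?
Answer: $\frac{49132}{28791} \approx 1.7065$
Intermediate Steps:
$v{\left(w,y \right)} = 4 - w \left(y + 2 w\right)$ ($v{\left(w,y \right)} = 4 - \left(\left(w + y\right) + w\right) w = 4 - \left(y + 2 w\right) w = 4 - w \left(y + 2 w\right)$)
$n{\left(c \right)} = \left(-5 + c\right) \left(2 + c\right)$ ($n{\left(c \right)} = \left(2 + c\right) \left(-5 + c\right) = \left(-5 + c\right) \left(2 + c\right)$)
$Y = -28791$ ($Y = -87 + \left(-10 + 11^{2} - 33\right) \left(4 - 2 \cdot 12^{2} - 12 \cdot 7\right) = -87 + \left(-10 + 121 - 33\right) \left(4 - 288 - 84\right) = -87 + 78 \left(4 - 288 - 84\right) = -87 + 78 \left(-368\right) = -87 - 28704 = -28791$)
$- \frac{49132}{Y} = - \frac{49132}{-28791} = \left(-49132\right) \left(- \frac{1}{28791}\right) = \frac{49132}{28791}$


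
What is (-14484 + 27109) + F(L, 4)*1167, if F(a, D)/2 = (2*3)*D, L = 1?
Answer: 68641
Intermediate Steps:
F(a, D) = 12*D (F(a, D) = 2*((2*3)*D) = 2*(6*D) = 12*D)
(-14484 + 27109) + F(L, 4)*1167 = (-14484 + 27109) + (12*4)*1167 = 12625 + 48*1167 = 12625 + 56016 = 68641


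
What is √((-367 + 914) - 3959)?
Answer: 2*I*√853 ≈ 58.412*I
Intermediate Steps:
√((-367 + 914) - 3959) = √(547 - 3959) = √(-3412) = 2*I*√853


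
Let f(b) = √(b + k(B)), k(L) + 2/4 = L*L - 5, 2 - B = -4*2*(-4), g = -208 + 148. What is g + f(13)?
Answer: -60 + 11*√30/2 ≈ -29.875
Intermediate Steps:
g = -60
B = -30 (B = 2 - (-4*2)*(-4) = 2 - (-8)*(-4) = 2 - 1*32 = 2 - 32 = -30)
k(L) = -11/2 + L² (k(L) = -½ + (L*L - 5) = -½ + (L² - 5) = -½ + (-5 + L²) = -11/2 + L²)
f(b) = √(1789/2 + b) (f(b) = √(b + (-11/2 + (-30)²)) = √(b + (-11/2 + 900)) = √(b + 1789/2) = √(1789/2 + b))
g + f(13) = -60 + √(3578 + 4*13)/2 = -60 + √(3578 + 52)/2 = -60 + √3630/2 = -60 + (11*√30)/2 = -60 + 11*√30/2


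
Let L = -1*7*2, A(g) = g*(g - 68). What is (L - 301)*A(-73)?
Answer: -3242295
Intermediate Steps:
A(g) = g*(-68 + g)
L = -14 (L = -7*2 = -14)
(L - 301)*A(-73) = (-14 - 301)*(-73*(-68 - 73)) = -(-22995)*(-141) = -315*10293 = -3242295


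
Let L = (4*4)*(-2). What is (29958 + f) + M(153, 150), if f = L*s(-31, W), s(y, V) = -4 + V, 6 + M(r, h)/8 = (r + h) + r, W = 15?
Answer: 33206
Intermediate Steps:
L = -32 (L = 16*(-2) = -32)
M(r, h) = -48 + 8*h + 16*r (M(r, h) = -48 + 8*((r + h) + r) = -48 + 8*((h + r) + r) = -48 + 8*(h + 2*r) = -48 + (8*h + 16*r) = -48 + 8*h + 16*r)
f = -352 (f = -32*(-4 + 15) = -32*11 = -352)
(29958 + f) + M(153, 150) = (29958 - 352) + (-48 + 8*150 + 16*153) = 29606 + (-48 + 1200 + 2448) = 29606 + 3600 = 33206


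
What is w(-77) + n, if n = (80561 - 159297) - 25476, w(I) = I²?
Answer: -98283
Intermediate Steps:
n = -104212 (n = -78736 - 25476 = -104212)
w(-77) + n = (-77)² - 104212 = 5929 - 104212 = -98283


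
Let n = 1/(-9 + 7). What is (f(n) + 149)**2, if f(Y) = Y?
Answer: 88209/4 ≈ 22052.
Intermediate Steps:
n = -1/2 (n = 1/(-2) = -1/2 ≈ -0.50000)
(f(n) + 149)**2 = (-1/2 + 149)**2 = (297/2)**2 = 88209/4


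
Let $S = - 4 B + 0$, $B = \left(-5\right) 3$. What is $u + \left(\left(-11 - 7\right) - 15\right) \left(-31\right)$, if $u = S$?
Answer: $1083$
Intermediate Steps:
$B = -15$
$S = 60$ ($S = \left(-4\right) \left(-15\right) + 0 = 60 + 0 = 60$)
$u = 60$
$u + \left(\left(-11 - 7\right) - 15\right) \left(-31\right) = 60 + \left(\left(-11 - 7\right) - 15\right) \left(-31\right) = 60 + \left(-18 - 15\right) \left(-31\right) = 60 - -1023 = 60 + 1023 = 1083$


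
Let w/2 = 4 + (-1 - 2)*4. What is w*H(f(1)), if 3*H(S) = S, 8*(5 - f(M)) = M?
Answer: -26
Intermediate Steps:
f(M) = 5 - M/8
H(S) = S/3
w = -16 (w = 2*(4 + (-1 - 2)*4) = 2*(4 - 3*4) = 2*(4 - 12) = 2*(-8) = -16)
w*H(f(1)) = -16*(5 - ⅛*1)/3 = -16*(5 - ⅛)/3 = -16*39/(3*8) = -16*13/8 = -26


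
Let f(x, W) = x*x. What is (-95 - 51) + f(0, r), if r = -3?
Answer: -146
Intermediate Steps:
f(x, W) = x²
(-95 - 51) + f(0, r) = (-95 - 51) + 0² = -146 + 0 = -146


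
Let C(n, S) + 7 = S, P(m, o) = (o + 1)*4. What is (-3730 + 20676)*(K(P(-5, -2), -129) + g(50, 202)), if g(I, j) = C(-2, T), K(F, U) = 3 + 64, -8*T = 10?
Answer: 1991155/2 ≈ 9.9558e+5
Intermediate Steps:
T = -5/4 (T = -⅛*10 = -5/4 ≈ -1.2500)
P(m, o) = 4 + 4*o (P(m, o) = (1 + o)*4 = 4 + 4*o)
C(n, S) = -7 + S
K(F, U) = 67
g(I, j) = -33/4 (g(I, j) = -7 - 5/4 = -33/4)
(-3730 + 20676)*(K(P(-5, -2), -129) + g(50, 202)) = (-3730 + 20676)*(67 - 33/4) = 16946*(235/4) = 1991155/2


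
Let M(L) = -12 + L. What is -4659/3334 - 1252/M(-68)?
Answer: 475181/33340 ≈ 14.253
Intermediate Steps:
-4659/3334 - 1252/M(-68) = -4659/3334 - 1252/(-12 - 68) = -4659*1/3334 - 1252/(-80) = -4659/3334 - 1252*(-1/80) = -4659/3334 + 313/20 = 475181/33340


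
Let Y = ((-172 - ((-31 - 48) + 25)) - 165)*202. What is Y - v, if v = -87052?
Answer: 29886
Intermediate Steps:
Y = -57166 (Y = ((-172 - (-79 + 25)) - 165)*202 = ((-172 - 1*(-54)) - 165)*202 = ((-172 + 54) - 165)*202 = (-118 - 165)*202 = -283*202 = -57166)
Y - v = -57166 - 1*(-87052) = -57166 + 87052 = 29886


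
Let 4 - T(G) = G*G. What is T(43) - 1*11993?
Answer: -13838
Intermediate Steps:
T(G) = 4 - G² (T(G) = 4 - G*G = 4 - G²)
T(43) - 1*11993 = (4 - 1*43²) - 1*11993 = (4 - 1*1849) - 11993 = (4 - 1849) - 11993 = -1845 - 11993 = -13838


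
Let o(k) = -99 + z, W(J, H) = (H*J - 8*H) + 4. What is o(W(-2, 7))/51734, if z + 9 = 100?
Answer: -4/25867 ≈ -0.00015464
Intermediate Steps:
z = 91 (z = -9 + 100 = 91)
W(J, H) = 4 - 8*H + H*J (W(J, H) = (-8*H + H*J) + 4 = 4 - 8*H + H*J)
o(k) = -8 (o(k) = -99 + 91 = -8)
o(W(-2, 7))/51734 = -8/51734 = -8*1/51734 = -4/25867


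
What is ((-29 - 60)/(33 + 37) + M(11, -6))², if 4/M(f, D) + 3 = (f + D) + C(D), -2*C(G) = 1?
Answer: 85849/44100 ≈ 1.9467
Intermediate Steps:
C(G) = -½ (C(G) = -½*1 = -½)
M(f, D) = 4/(-7/2 + D + f) (M(f, D) = 4/(-3 + ((f + D) - ½)) = 4/(-3 + ((D + f) - ½)) = 4/(-3 + (-½ + D + f)) = 4/(-7/2 + D + f))
((-29 - 60)/(33 + 37) + M(11, -6))² = ((-29 - 60)/(33 + 37) + 8/(-7 + 2*(-6) + 2*11))² = (-89/70 + 8/(-7 - 12 + 22))² = (-89*1/70 + 8/3)² = (-89/70 + 8*(⅓))² = (-89/70 + 8/3)² = (293/210)² = 85849/44100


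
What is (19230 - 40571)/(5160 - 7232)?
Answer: 21341/2072 ≈ 10.300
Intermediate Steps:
(19230 - 40571)/(5160 - 7232) = -21341/(-2072) = -21341*(-1/2072) = 21341/2072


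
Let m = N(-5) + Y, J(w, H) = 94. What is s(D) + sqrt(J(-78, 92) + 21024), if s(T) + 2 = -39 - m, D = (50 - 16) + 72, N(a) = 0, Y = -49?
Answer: 8 + sqrt(21118) ≈ 153.32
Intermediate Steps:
D = 106 (D = 34 + 72 = 106)
m = -49 (m = 0 - 49 = -49)
s(T) = 8 (s(T) = -2 + (-39 - 1*(-49)) = -2 + (-39 + 49) = -2 + 10 = 8)
s(D) + sqrt(J(-78, 92) + 21024) = 8 + sqrt(94 + 21024) = 8 + sqrt(21118)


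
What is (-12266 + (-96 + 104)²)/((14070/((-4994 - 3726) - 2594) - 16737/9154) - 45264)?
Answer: 631870539956/2344118112591 ≈ 0.26956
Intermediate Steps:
(-12266 + (-96 + 104)²)/((14070/((-4994 - 3726) - 2594) - 16737/9154) - 45264) = (-12266 + 8²)/((14070/(-8720 - 2594) - 16737*1/9154) - 45264) = (-12266 + 64)/((14070/(-11314) - 16737/9154) - 45264) = -12202/((14070*(-1/11314) - 16737/9154) - 45264) = -12202/((-7035/5657 - 16737/9154) - 45264) = -12202/(-159079599/51784178 - 45264) = -12202/(-2344118112591/51784178) = -12202*(-51784178/2344118112591) = 631870539956/2344118112591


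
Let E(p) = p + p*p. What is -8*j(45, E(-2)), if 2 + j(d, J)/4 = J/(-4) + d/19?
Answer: 80/19 ≈ 4.2105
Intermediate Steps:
E(p) = p + p**2
j(d, J) = -8 - J + 4*d/19 (j(d, J) = -8 + 4*(J/(-4) + d/19) = -8 + 4*(J*(-1/4) + d*(1/19)) = -8 + 4*(-J/4 + d/19) = -8 + (-J + 4*d/19) = -8 - J + 4*d/19)
-8*j(45, E(-2)) = -8*(-8 - (-2)*(1 - 2) + (4/19)*45) = -8*(-8 - (-2)*(-1) + 180/19) = -8*(-8 - 1*2 + 180/19) = -8*(-8 - 2 + 180/19) = -8*(-10/19) = 80/19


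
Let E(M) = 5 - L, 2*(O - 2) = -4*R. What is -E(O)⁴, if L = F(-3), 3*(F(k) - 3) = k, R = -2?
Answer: -81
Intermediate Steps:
F(k) = 3 + k/3
L = 2 (L = 3 + (⅓)*(-3) = 3 - 1 = 2)
O = 6 (O = 2 + (-4*(-2))/2 = 2 + (½)*8 = 2 + 4 = 6)
E(M) = 3 (E(M) = 5 - 1*2 = 5 - 2 = 3)
-E(O)⁴ = -1*3⁴ = -1*81 = -81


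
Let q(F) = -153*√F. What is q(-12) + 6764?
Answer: 6764 - 306*I*√3 ≈ 6764.0 - 530.01*I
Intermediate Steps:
q(-12) + 6764 = -306*I*√3 + 6764 = 6764 - 306*I*√3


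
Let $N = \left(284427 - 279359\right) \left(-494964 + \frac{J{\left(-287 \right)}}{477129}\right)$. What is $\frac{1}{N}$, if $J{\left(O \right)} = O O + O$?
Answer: $- \frac{477129}{1196866969916632} \approx -3.9865 \cdot 10^{-10}$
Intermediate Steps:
$J{\left(O \right)} = O + O^{2}$ ($J{\left(O \right)} = O^{2} + O = O + O^{2}$)
$N = - \frac{1196866969916632}{477129}$ ($N = \left(284427 - 279359\right) \left(-494964 + \frac{\left(-287\right) \left(1 - 287\right)}{477129}\right) = 5068 \left(-494964 + \left(-287\right) \left(-286\right) \frac{1}{477129}\right) = 5068 \left(-494964 + 82082 \cdot \frac{1}{477129}\right) = 5068 \left(-494964 + \frac{82082}{477129}\right) = 5068 \left(- \frac{236161596274}{477129}\right) = - \frac{1196866969916632}{477129} \approx -2.5085 \cdot 10^{9}$)
$\frac{1}{N} = \frac{1}{- \frac{1196866969916632}{477129}} = - \frac{477129}{1196866969916632}$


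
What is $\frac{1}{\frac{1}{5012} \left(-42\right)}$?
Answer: $- \frac{358}{3} \approx -119.33$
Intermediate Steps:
$\frac{1}{\frac{1}{5012} \left(-42\right)} = \frac{1}{- \frac{3}{358}} = - \frac{358}{3}$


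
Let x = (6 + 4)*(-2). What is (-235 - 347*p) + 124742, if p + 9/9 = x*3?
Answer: 145674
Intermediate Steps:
x = -20 (x = 10*(-2) = -20)
p = -61 (p = -1 - 20*3 = -1 - 60 = -61)
(-235 - 347*p) + 124742 = (-235 - 347*(-61)) + 124742 = (-235 + 21167) + 124742 = 20932 + 124742 = 145674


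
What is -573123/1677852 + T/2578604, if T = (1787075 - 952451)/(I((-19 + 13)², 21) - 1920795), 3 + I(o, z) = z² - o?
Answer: -197582020192111/578432944003596 ≈ -0.34158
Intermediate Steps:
I(o, z) = -3 + z² - o (I(o, z) = -3 + (z² - o) = -3 + z² - o)
T = -92736/213377 (T = (1787075 - 952451)/((-3 + 21² - (-19 + 13)²) - 1920795) = 834624/((-3 + 441 - 1*(-6)²) - 1920795) = 834624/((-3 + 441 - 1*36) - 1920795) = 834624/((-3 + 441 - 36) - 1920795) = 834624/(402 - 1920795) = 834624/(-1920393) = 834624*(-1/1920393) = -92736/213377 ≈ -0.43461)
-573123/1677852 + T/2578604 = -573123/1677852 - 92736/213377/2578604 = -573123*1/1677852 - 92736/213377*1/2578604 = -191041/559284 - 3312/19650528061 = -197582020192111/578432944003596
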